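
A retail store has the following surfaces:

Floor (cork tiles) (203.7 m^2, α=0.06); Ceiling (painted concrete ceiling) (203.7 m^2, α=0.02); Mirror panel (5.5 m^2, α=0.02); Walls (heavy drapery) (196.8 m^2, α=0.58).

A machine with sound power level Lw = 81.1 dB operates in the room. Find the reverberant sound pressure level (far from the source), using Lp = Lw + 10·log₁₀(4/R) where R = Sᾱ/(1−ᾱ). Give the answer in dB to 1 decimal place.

64.9 dB

Σ(Sᵢαᵢ) = 203.7·0.06 + 203.7·0.02 + 5.5·0.02 + 196.8·0.58 = 130.550; total area S = 609.7 m^2.
ᾱ = 0.2141, so room constant R = A/(1−ᾱ) = 166.115 m^2.
Lp = Lw + 10 log₁₀(4/R) = 81.1 -16.18 = 64.9 dB.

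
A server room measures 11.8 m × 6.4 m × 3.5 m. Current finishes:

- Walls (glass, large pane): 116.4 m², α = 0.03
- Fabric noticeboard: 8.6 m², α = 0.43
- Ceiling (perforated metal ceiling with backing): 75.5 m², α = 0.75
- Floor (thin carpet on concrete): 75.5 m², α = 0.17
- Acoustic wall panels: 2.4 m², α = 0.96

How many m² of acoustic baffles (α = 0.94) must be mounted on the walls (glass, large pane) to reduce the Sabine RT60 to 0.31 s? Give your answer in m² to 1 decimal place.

64.1

Equivalent absorption area: A₁ = 116.4*0.03 + 8.6*0.43 + 75.5*0.75 + 75.5*0.17 + 2.4*0.96 = 78.954 m².
V = 264.32 m³. Target absorption A₂ = 0.161 × 264.32 / 0.31 = 137.276 sabins.
ΔA needed = 137.276 − 78.954 = 58.322 sabins.
Net gain per m²: Δα = 0.94 − 0.03 = 0.91.
Area = ΔA/Δα = 58.322/0.91 = 64.1 m².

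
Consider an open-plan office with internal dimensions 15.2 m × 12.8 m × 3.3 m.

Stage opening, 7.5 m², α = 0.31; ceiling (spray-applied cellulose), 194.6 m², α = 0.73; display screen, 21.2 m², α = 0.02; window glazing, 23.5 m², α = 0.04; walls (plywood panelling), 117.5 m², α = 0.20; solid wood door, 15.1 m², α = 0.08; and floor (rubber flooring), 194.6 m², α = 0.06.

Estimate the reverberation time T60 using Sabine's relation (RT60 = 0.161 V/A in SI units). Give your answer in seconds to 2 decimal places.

0.57 s

A = Σ Sᵢαᵢ = 7.5*0.31 + 194.6*0.73 + 21.2*0.02 + 23.5*0.04 + 117.5*0.20 + 15.1*0.08 + 194.6*0.06 = 182.131 sabins.
Volume V = 15.2 × 12.8 × 3.3 = 642.048 m³.
T = 0.161 V/A = 0.161·642.048/182.131 = 0.57 s.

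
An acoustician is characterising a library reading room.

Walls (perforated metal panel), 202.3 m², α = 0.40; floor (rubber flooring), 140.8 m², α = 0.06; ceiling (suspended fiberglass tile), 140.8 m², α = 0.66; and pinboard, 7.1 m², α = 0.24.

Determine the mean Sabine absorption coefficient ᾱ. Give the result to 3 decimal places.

S = Σ Sᵢ = 202.3 + 140.8 + 140.8 + 7.1 = 491.0 m².
A = 202.3×0.40 + 140.8×0.06 + 140.8×0.66 + 7.1×0.24 = 184.000 sabins.
ᾱ = 184.000 / 491.0 = 0.375.

0.375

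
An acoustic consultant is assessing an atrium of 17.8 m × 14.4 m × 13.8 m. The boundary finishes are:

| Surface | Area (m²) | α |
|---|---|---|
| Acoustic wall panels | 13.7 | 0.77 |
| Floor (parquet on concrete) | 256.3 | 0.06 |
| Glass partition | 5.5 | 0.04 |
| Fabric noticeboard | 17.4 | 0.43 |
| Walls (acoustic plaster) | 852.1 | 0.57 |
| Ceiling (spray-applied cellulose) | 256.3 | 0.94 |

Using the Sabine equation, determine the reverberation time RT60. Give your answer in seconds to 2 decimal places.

0.75 s

Summing Sᵢαᵢ: 10.549 + 15.378 + 0.220 + 7.482 + 485.697 + 240.922 → A = 760.248 sabins.
V = 17.8·14.4·13.8 = 3537.216 m³.
RT60 = 0.161 · V / A = 0.161 × 3537.216 / 760.248 = 0.75 s.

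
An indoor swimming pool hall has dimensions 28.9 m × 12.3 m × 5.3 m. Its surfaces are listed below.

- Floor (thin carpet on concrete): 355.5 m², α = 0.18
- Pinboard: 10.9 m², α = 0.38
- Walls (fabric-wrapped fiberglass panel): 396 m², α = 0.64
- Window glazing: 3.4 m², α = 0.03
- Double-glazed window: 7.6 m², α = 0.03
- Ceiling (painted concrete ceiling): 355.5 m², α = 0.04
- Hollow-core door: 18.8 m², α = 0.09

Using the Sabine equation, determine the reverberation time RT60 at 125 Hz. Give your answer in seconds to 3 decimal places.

0.898 s

A = Σ Sᵢαᵢ = 355.5·0.18 + 10.9·0.38 + 396·0.64 + 3.4·0.03 + 7.6·0.03 + 355.5·0.04 + 18.8·0.09 = 337.814 sabins.
Volume V = 28.9 × 12.3 × 5.3 = 1883.991 m³.
RT60 = 0.161 · V / A = 0.161 × 1883.991 / 337.814 = 0.898 s.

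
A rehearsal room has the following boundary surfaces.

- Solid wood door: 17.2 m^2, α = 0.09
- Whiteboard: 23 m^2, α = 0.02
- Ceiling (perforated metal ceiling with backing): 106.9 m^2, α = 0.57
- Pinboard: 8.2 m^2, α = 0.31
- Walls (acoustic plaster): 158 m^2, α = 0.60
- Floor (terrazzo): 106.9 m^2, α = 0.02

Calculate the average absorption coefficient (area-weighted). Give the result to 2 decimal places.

S = Σ Sᵢ = 17.2 + 23 + 106.9 + 8.2 + 158 + 106.9 = 420.2 m^2.
A = 17.2*0.09 + 23*0.02 + 106.9*0.57 + 8.2*0.31 + 158*0.60 + 106.9*0.02 = 162.421 sabins.
ᾱ = A/S = 0.39.

0.39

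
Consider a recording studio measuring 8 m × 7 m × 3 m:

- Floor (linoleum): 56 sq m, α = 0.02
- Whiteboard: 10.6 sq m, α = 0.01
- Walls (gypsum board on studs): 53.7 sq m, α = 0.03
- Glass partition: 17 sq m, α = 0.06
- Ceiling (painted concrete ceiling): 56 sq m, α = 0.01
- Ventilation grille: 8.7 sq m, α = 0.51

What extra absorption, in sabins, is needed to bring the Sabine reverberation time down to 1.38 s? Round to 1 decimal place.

Equivalent absorption area: A₁ = 56*0.02 + 10.6*0.01 + 53.7*0.03 + 17*0.06 + 56*0.01 + 8.7*0.51 = 8.854 sq m.
V = 168 m³. Required absorption A₂ = 0.161 × 168 / 1.38 = 19.600 sabins.
ΔA = A₂ − A₁ = 19.600 − 8.854 = 10.7 sabins.

10.7 sabins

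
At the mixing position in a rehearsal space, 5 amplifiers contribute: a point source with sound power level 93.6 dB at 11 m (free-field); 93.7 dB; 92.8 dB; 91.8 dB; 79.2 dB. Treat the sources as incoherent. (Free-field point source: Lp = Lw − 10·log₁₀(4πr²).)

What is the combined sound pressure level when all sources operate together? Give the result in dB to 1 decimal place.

Source at 11 m: Lp = 93.6 − 10·log₁₀(4π·11²) = 93.6 − 10·log₁₀(1520.531) = 61.8 dB.
Σ 10^(Lᵢ/10) = 5.848e+09.
Back to dB: 10·log₁₀ Σ = 97.7 dB.

97.7 dB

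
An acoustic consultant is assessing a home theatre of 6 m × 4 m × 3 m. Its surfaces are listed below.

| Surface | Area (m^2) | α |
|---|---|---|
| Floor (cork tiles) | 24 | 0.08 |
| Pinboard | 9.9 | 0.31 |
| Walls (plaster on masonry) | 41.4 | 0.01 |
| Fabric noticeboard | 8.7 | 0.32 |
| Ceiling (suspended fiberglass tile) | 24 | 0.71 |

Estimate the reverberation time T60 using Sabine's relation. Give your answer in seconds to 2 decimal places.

0.46 s

A = Σ Sᵢαᵢ = 24×0.08 + 9.9×0.31 + 41.4×0.01 + 8.7×0.32 + 24×0.71 = 25.227 sabins.
Room volume: 72 m³.
RT60 = 0.161 · V / A = 0.161 × 72 / 25.227 = 0.46 s.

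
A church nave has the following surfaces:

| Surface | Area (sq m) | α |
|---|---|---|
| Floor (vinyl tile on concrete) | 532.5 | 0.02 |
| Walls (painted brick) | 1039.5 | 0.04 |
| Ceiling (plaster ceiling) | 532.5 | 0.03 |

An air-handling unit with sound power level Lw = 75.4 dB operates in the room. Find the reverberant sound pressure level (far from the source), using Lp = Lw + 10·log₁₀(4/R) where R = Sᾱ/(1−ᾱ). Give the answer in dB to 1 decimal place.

62.9 dB

Σ(Sᵢαᵢ) = 532.5×0.02 + 1039.5×0.04 + 532.5×0.03 = 68.205; total area S = 2104.5 sq m.
ᾱ = 0.0324, so room constant R = A/(1−ᾱ) = 70.489 sq m.
Lp = Lw + 10 log₁₀(4/R) = 75.4 -12.46 = 62.9 dB.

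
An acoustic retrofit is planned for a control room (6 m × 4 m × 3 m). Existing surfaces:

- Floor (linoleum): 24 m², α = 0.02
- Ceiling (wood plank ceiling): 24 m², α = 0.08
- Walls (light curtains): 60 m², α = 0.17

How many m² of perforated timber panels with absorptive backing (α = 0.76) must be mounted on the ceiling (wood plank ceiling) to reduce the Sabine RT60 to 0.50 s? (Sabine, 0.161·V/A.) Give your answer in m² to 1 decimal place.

Equivalent absorption area: A₁ = 24*0.02 + 24*0.08 + 60*0.17 = 12.600 m².
Required A₂ = 0.161·72/0.50 = 23.184 sabins.
ΔA needed = 23.184 − 12.600 = 10.584 sabins.
Net gain per m²: Δα = 0.76 − 0.08 = 0.68.
Panel area = 10.584 / 0.68 = 15.6 m².

15.6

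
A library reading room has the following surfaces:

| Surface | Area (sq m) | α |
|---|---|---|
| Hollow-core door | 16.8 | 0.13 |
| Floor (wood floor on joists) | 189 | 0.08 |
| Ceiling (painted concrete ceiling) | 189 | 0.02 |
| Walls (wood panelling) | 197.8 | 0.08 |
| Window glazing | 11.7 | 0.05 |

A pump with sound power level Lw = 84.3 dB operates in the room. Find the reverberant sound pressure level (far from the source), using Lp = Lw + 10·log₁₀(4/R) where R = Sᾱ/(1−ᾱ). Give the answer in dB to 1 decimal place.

74.3 dB

Σ(Sᵢαᵢ) = 16.8·0.13 + 189·0.08 + 189·0.02 + 197.8·0.08 + 11.7·0.05 = 37.493; total area S = 604.3 sq m.
ᾱ = 37.493/604.3 = 0.0620; R = Sᾱ/(1−ᾱ) = 37.493/(1−0.0620) = 39.971 sq m.
Lp = 84.3 + 10·log₁₀(4/39.971) = 84.3 + (-10.00) = 74.3 dB.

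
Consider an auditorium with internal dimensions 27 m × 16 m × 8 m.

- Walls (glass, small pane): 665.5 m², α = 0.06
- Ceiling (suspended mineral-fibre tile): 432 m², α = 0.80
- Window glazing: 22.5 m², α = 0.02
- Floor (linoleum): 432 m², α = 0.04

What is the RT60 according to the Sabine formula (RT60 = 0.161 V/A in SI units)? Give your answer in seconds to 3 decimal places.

Equivalent absorption area: A = 665.5·0.06 + 432·0.80 + 22.5·0.02 + 432·0.04 = 403.260 m².
Room volume: 3456 m³.
T = 0.161 V/A = 0.161·3456/403.260 = 1.380 s.

1.380 seconds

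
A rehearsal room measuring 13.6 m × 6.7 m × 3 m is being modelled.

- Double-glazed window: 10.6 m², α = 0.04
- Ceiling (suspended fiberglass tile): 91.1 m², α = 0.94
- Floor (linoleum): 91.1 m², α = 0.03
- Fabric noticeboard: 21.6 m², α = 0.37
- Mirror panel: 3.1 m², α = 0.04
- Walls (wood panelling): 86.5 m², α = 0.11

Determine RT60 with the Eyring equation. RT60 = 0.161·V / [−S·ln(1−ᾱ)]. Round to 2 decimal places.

0.34 s

Total surface area S = 10.6 + 91.1 + 91.1 + 21.6 + 3.1 + 86.5 = 304.0 m².
Absorption A = 10.6·0.04 + 91.1·0.94 + 91.1·0.03 + 21.6·0.37 + 3.1·0.04 + 86.5·0.11 = 106.422 sabins.
Mean coefficient ᾱ = A/S = 0.3501.
Eyring denominator: −S ln(1−ᾱ) = 131.005.
V = 13.6 × 6.7 × 3 = 273.36 m³.
T = 0.161·V/[−S·ln(1−ᾱ)] = 0.161·273.36/131.005 = 0.34 s.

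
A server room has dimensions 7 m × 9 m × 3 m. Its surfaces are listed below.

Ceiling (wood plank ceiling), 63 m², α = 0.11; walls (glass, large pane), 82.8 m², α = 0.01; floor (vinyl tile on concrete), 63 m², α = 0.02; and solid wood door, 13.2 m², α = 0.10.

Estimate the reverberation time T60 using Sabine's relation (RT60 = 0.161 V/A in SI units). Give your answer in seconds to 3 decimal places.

A = Σ Sᵢαᵢ = 63*0.11 + 82.8*0.01 + 63*0.02 + 13.2*0.10 = 10.338 sabins.
V = 7·9·3 = 189 m³.
Sabine: RT60 = 0.161 × 189 / 10.338 = 2.943 s.

2.943 s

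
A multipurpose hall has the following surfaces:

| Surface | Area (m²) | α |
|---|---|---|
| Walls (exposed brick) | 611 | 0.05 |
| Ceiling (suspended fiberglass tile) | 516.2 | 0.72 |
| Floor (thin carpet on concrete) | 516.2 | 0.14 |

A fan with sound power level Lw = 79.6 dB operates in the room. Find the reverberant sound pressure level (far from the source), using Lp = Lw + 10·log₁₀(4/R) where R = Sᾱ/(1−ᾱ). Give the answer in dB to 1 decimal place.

57.4 dB

A = 474.482 sabins; S = 1643.4 m².
ᾱ = 474.482/1643.4 = 0.2887; R = Sᾱ/(1−ᾱ) = 474.482/(1−0.2887) = 667.063 m².
Lp = 79.6 + 10·log₁₀(4/667.063) = 79.6 + (-22.22) = 57.4 dB.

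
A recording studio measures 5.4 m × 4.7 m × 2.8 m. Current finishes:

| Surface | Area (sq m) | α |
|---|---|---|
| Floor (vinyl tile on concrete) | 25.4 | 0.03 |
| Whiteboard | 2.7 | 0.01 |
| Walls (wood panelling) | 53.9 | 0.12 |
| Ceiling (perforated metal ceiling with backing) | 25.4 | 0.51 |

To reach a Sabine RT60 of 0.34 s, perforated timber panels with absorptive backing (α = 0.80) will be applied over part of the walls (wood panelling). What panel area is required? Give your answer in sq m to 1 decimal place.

19.8

Equivalent absorption area: A₁ = 25.4×0.03 + 2.7×0.01 + 53.9×0.12 + 25.4×0.51 = 20.211 sq m.
Required A₂ = 0.161·71.064/0.34 = 33.651 sabins.
Absorption to add: 33.651 − 20.211 = 13.440 sabins.
Each sq m of panel replacing the walls (wood panelling) adds (0.80 − 0.12) = 0.68 sabins.
Area = ΔA/Δα = 13.440/0.68 = 19.8 sq m.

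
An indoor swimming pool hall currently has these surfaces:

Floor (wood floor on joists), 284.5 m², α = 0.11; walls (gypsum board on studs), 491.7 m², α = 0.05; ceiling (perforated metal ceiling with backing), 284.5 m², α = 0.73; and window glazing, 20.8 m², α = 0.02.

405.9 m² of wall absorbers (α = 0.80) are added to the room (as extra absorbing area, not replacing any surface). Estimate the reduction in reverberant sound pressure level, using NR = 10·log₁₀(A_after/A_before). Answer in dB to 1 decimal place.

3.5 dB

Summing Sᵢαᵢ: 31.295 + 24.585 + 207.685 + 0.416 → A_before = 263.981 sabins.
Treatment contributes 405.9·0.80 = 324.720 sabins.
A_after = 263.981 + 324.720 = 588.701 sabins.
Reduction = 10 log₁₀(A_after/A_before) = 10 log₁₀(2.2301) = 3.5 dB.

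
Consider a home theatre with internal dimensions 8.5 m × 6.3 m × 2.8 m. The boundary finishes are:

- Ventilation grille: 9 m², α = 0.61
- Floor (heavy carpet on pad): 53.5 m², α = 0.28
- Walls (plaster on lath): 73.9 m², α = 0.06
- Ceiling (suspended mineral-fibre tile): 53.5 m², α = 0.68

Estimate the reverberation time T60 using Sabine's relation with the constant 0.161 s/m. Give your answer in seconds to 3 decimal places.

0.394 seconds

Total absorption A = 9·0.61 + 53.5·0.28 + 73.9·0.06 + 53.5·0.68
  = 5.490 + 14.980 + 4.434 + 36.380 = 61.284 m² sabins.
Room volume: 149.94 m³.
Sabine: RT60 = 0.161 × 149.94 / 61.284 = 0.394 s.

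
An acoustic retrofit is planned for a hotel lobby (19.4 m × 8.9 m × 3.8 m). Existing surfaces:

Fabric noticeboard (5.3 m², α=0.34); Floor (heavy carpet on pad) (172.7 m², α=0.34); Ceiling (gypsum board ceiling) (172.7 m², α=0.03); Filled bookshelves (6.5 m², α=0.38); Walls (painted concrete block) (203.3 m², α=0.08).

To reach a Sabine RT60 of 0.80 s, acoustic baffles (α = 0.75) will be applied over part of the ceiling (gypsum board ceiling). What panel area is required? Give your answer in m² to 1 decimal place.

Total absorption A₁ = 5.3×0.34 + 172.7×0.34 + 172.7×0.03 + 6.5×0.38 + 203.3×0.08
  = 1.802 + 58.718 + 5.181 + 2.470 + 16.264 = 84.435 m² sabins.
Required A₂ = 0.161·656.108/0.80 = 132.042 sabins.
Absorption to add: 132.042 − 84.435 = 47.607 sabins.
Each m² of panel replacing the ceiling (gypsum board ceiling) adds (0.75 − 0.03) = 0.72 sabins.
Panel area = 47.607 / 0.72 = 66.1 m².

66.1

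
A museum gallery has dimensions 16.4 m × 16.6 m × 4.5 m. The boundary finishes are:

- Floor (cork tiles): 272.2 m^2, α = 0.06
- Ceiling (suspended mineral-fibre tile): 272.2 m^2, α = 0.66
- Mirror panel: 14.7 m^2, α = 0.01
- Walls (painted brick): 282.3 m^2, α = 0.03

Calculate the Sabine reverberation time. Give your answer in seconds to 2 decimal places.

0.96 s

A = Σ Sᵢαᵢ = 272.2·0.06 + 272.2·0.66 + 14.7·0.01 + 282.3·0.03 = 204.600 sabins.
V = 16.4·16.6·4.5 = 1225.08 m³.
RT60 = 0.161 · V / A = 0.161 × 1225.08 / 204.600 = 0.96 s.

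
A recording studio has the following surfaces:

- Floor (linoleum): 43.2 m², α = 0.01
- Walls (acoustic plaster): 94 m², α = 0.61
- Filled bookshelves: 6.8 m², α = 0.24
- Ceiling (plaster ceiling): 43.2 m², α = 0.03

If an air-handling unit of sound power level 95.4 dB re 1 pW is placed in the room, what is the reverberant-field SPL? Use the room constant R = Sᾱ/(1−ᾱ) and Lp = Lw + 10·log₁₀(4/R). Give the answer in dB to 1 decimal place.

Σ(Sᵢαᵢ) = 43.2×0.01 + 94×0.61 + 6.8×0.24 + 43.2×0.03 = 60.700; total area S = 187.2 m².
ᾱ = 60.700/187.2 = 0.3243; R = Sᾱ/(1−ᾱ) = 60.700/(1−0.3243) = 89.833 m².
Lp = Lw + 10 log₁₀(4/R) = 95.4 -13.51 = 81.9 dB.

81.9 dB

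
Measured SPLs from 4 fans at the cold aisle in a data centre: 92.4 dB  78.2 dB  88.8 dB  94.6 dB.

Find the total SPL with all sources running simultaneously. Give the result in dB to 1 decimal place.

Converting to relative power and adding: 10^(92.4/10) + 10^(78.2/10) + 10^(88.8/10) + 10^(94.6/10) = 5.446e+09.
L_total = 10·log₁₀(5.446e+09) = 97.4 dB.

97.4 dB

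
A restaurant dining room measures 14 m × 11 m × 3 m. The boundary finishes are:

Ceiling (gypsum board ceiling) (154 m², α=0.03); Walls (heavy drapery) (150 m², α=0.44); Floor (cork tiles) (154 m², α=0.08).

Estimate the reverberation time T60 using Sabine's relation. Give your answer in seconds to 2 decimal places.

Summing Sᵢαᵢ: 4.620 + 66.000 + 12.320 → A = 82.940 sabins.
Room volume: 462 m³.
T = 0.161 V/A = 0.161·462/82.940 = 0.90 s.

0.90 s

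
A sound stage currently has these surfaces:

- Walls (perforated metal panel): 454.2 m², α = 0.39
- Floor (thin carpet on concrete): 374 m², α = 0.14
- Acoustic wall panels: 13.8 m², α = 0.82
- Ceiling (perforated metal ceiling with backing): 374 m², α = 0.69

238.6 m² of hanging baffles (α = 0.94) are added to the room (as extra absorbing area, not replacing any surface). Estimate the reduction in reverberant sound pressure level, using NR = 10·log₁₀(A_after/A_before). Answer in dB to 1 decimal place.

1.6 dB

A_before = Σ Sᵢαᵢ = 454.2×0.39 + 374×0.14 + 13.8×0.82 + 374×0.69 = 498.874 sabins.
Treatment contributes 238.6·0.94 = 224.284 sabins.
A_after = 498.874 + 224.284 = 723.158 sabins.
Reduction = 10 log₁₀(A_after/A_before) = 10 log₁₀(1.4496) = 1.6 dB.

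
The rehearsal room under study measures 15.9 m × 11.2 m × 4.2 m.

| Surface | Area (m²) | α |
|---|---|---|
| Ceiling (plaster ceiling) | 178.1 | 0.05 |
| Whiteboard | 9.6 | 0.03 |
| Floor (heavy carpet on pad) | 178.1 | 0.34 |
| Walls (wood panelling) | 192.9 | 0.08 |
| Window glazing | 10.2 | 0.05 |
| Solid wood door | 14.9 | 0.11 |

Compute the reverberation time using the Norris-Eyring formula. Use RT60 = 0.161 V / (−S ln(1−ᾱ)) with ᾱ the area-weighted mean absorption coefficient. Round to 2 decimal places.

1.27 s

S = Σ Sᵢ = 583.8 m².
Σ(Sᵢαᵢ) = 178.1×0.05 + 9.6×0.03 + 178.1×0.34 + 192.9×0.08 + 10.2×0.05 + 14.9×0.11 = 87.328.
ᾱ = 87.328 / 583.8 = 0.1496.
Eyring denominator: −S ln(1−ᾱ) = 94.604.
V = 15.9 × 11.2 × 4.2 = 747.936 m³.
RT60 = 0.161 × 747.936 / 94.604 = 1.27 s.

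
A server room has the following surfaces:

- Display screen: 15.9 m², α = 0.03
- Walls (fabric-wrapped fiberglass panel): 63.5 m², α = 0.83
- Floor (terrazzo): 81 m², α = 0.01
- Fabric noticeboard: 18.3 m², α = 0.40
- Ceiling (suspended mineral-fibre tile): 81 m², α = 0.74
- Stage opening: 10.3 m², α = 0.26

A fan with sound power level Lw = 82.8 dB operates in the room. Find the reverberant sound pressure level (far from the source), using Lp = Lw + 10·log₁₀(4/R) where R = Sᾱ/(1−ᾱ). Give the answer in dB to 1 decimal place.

65.2 dB

A = 123.930 sabins; S = 270.0 m².
ᾱ = 123.930/270.0 = 0.4590; R = Sᾱ/(1−ᾱ) = 123.930/(1−0.4590) = 229.076 m².
Lp = 82.8 + 10·log₁₀(4/229.076) = 82.8 + (-17.58) = 65.2 dB.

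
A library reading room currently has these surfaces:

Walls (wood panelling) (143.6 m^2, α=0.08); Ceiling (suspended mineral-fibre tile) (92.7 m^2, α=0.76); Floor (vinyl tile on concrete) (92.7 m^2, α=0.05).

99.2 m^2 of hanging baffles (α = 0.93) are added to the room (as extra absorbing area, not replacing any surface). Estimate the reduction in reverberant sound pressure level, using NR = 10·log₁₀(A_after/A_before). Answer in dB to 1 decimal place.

Equivalent absorption area: A_before = 143.6×0.08 + 92.7×0.76 + 92.7×0.05 = 86.575 m^2.
Treatment contributes 99.2·0.93 = 92.256 sabins.
New total A_after = 178.831 sabins.
NR = 10·log₁₀(178.831/86.575) = 3.2 dB.

3.2 dB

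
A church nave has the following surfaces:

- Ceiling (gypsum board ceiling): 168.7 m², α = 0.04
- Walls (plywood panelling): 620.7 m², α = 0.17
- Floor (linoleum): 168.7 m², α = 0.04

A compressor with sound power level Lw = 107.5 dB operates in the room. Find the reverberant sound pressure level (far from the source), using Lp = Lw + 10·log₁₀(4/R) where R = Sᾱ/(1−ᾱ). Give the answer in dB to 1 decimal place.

Σ(Sᵢαᵢ) = 168.7·0.04 + 620.7·0.17 + 168.7·0.04 = 119.015; total area S = 958.1 m².
ᾱ = 119.015/958.1 = 0.1242; R = Sᾱ/(1−ᾱ) = 119.015/(1−0.1242) = 135.893 m².
Lp = Lw + 10 log₁₀(4/R) = 107.5 -15.31 = 92.2 dB.

92.2 dB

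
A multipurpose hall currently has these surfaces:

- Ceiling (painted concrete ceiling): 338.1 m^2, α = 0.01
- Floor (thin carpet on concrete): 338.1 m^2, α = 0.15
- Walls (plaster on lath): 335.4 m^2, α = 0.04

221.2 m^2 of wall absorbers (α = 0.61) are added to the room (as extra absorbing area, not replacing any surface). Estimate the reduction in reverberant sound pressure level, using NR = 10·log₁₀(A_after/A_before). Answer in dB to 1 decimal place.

4.8 dB

Equivalent absorption area: A_before = 338.1×0.01 + 338.1×0.15 + 335.4×0.04 = 67.512 m^2.
Added absorption = 221.2 × 0.61 = 134.932 sabins.
New total A_after = 202.444 sabins.
Reduction = 10 log₁₀(A_after/A_before) = 10 log₁₀(2.9986) = 4.8 dB.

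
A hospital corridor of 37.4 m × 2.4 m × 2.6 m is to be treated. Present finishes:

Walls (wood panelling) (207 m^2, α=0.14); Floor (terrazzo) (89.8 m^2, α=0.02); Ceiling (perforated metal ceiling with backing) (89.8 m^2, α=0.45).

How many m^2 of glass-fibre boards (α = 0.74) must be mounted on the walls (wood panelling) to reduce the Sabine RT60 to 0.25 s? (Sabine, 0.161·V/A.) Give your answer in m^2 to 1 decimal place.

Summing Sᵢαᵢ: 28.980 + 1.796 + 40.410 → A₁ = 71.186 sabins.
V = 233.376 m³. Target absorption A₂ = 0.161 × 233.376 / 0.25 = 150.294 sabins.
ΔA needed = 150.294 − 71.186 = 79.108 sabins.
Net gain per m^2: Δα = 0.74 − 0.14 = 0.60.
Panel area = 79.108 / 0.60 = 131.8 m^2.

131.8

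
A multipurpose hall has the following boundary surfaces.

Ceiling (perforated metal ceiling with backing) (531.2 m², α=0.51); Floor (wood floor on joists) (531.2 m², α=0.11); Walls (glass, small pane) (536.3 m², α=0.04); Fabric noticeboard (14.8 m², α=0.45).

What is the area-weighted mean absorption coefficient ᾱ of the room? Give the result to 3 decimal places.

0.222

Total surface area S = 1613.5 m².
Σ(Sᵢαᵢ) = 531.2*0.51 + 531.2*0.11 + 536.3*0.04 + 14.8*0.45 = 357.456.
ᾱ = 357.456 / 1613.5 = 0.222.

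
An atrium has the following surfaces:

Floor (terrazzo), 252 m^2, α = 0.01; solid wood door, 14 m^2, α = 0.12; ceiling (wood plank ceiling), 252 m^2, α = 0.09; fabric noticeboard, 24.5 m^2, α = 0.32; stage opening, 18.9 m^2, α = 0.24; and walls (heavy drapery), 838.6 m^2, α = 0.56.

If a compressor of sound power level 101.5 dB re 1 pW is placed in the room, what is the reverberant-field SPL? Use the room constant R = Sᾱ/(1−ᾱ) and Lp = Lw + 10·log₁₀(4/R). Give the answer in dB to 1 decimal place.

78.5 dB

A = 508.872 sabins; S = 1400.0 m^2.
ᾱ = 0.3635, so room constant R = A/(1−ᾱ) = 799.485 m^2.
Lp = Lw + 10 log₁₀(4/R) = 101.5 -23.01 = 78.5 dB.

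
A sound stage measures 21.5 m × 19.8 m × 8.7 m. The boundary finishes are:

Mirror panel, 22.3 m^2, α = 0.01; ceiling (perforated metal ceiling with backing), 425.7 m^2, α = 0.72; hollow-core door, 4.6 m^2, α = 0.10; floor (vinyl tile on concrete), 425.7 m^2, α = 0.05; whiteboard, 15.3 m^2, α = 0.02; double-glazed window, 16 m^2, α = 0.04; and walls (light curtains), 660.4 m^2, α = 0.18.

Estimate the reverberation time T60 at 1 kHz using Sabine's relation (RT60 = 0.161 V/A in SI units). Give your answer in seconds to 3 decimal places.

Summing Sᵢαᵢ: 0.223 + 306.504 + 0.460 + 21.285 + 0.306 + 0.640 + 118.872 → A = 448.290 sabins.
Volume V = 21.5 × 19.8 × 8.7 = 3703.59 m³.
T = 0.161 V/A = 0.161·3703.59/448.290 = 1.330 s.

1.330 sec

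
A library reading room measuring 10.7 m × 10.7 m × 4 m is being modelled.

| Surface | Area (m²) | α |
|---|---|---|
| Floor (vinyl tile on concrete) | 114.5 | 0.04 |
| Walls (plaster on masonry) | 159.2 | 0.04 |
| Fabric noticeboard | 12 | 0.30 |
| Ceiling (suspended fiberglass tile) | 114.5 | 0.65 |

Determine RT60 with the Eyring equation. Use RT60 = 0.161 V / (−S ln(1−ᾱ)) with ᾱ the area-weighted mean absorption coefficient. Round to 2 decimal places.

S = Σ Sᵢ = 400.2 m².
Σ(Sᵢαᵢ) = 114.5·0.04 + 159.2·0.04 + 12·0.30 + 114.5·0.65 = 88.973.
Mean coefficient ᾱ = A/S = 0.2223.
Eyring denominator: −S ln(1−ᾱ) = 100.616.
V = 10.7 × 10.7 × 4 = 457.96 m³.
T = 0.161·V/[−S·ln(1−ᾱ)] = 0.161·457.96/100.616 = 0.73 s.

0.73 seconds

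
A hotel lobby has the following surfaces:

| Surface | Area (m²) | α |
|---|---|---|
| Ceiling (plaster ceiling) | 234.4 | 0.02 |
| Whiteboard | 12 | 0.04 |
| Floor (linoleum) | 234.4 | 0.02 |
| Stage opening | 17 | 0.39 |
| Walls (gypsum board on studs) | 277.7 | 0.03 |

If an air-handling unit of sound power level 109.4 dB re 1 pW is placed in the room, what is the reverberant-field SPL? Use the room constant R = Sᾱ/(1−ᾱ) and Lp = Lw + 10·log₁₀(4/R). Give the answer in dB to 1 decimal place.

101.3 dB

Σ(Sᵢαᵢ) = 234.4·0.02 + 12·0.04 + 234.4·0.02 + 17·0.39 + 277.7·0.03 = 24.817; total area S = 775.5 m².
ᾱ = 24.817/775.5 = 0.0320; R = Sᾱ/(1−ᾱ) = 24.817/(1−0.0320) = 25.637 m².
Lp = 109.4 + 10·log₁₀(4/25.637) = 109.4 + (-8.07) = 101.3 dB.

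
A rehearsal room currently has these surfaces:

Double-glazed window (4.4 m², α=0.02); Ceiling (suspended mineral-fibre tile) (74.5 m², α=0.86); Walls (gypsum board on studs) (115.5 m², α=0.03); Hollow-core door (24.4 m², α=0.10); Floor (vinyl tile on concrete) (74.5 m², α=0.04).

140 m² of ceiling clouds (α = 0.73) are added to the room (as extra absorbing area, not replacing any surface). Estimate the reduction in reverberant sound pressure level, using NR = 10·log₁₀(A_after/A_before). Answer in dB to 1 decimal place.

Summing Sᵢαᵢ: 0.088 + 64.070 + 3.465 + 2.440 + 2.980 → A_before = 73.043 sabins.
Treatment contributes 140·0.73 = 102.200 sabins.
A_after = 73.043 + 102.200 = 175.243 sabins.
NR = 10·log₁₀(175.243/73.043) = 3.8 dB.

3.8 dB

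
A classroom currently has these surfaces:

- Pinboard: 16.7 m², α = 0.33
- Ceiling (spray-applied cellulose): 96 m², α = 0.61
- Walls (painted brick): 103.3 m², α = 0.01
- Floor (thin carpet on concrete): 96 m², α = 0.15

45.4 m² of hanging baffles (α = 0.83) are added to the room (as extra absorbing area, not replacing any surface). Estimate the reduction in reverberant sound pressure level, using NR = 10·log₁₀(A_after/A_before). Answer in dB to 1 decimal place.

1.7 dB

Equivalent absorption area: A_before = 16.7×0.33 + 96×0.61 + 103.3×0.01 + 96×0.15 = 79.504 m².
Added absorption = 45.4 × 0.83 = 37.682 sabins.
A_after = 79.504 + 37.682 = 117.186 sabins.
NR = 10·log₁₀(117.186/79.504) = 1.7 dB.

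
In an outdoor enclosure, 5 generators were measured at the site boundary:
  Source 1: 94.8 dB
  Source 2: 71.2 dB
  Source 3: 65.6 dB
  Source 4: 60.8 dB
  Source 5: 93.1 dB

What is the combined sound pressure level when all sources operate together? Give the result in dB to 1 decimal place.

97.1 dB

Converting to relative power and adding: 10^(94.8/10) + 10^(71.2/10) + 10^(65.6/10) + 10^(60.8/10) + 10^(93.1/10) = 5.08e+09.
L_total = 10·log₁₀(5.08e+09) = 97.1 dB.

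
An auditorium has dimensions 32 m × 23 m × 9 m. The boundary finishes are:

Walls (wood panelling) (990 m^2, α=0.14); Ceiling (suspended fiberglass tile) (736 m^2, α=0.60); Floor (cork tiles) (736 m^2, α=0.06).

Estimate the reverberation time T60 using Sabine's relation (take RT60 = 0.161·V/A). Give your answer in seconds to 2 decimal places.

Summing Sᵢαᵢ: 138.600 + 441.600 + 44.160 → A = 624.360 sabins.
Room volume: 6624 m³.
T = 0.161 V/A = 0.161·6624/624.360 = 1.71 s.

1.71 sec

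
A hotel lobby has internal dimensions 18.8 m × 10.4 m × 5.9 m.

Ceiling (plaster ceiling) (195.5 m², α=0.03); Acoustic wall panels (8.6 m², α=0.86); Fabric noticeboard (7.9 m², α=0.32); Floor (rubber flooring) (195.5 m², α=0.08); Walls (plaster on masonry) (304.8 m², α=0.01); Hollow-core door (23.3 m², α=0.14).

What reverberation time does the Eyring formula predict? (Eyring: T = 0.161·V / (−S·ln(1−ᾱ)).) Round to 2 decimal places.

Total surface area S = 195.5 + 8.6 + 7.9 + 195.5 + 304.8 + 23.3 = 735.6 m².
Σ(Sᵢαᵢ) = 195.5·0.03 + 8.6·0.86 + 7.9·0.32 + 195.5·0.08 + 304.8·0.01 + 23.3·0.14 = 37.739.
Mean coefficient ᾱ = A/S = 0.0513.
Eyring denominator: −S ln(1−ᾱ) = 38.739.
V = 18.8 × 10.4 × 5.9 = 1153.568 m³.
RT60 = 0.161 × 1153.568 / 38.739 = 4.79 s.

4.79 s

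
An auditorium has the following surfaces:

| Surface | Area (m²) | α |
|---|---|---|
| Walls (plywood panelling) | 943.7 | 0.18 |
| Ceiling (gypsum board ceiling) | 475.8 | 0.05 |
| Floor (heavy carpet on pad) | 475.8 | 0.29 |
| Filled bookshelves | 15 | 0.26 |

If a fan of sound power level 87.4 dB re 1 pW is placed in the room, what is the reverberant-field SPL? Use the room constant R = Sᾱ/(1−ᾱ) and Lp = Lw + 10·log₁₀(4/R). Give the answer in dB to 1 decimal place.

67.3 dB

Σ(Sᵢαᵢ) = 943.7·0.18 + 475.8·0.05 + 475.8·0.29 + 15·0.26 = 335.538; total area S = 1910.3 m².
ᾱ = 335.538/1910.3 = 0.1756; R = Sᾱ/(1−ᾱ) = 335.538/(1−0.1756) = 407.009 m².
Lp = Lw + 10 log₁₀(4/R) = 87.4 -20.08 = 67.3 dB.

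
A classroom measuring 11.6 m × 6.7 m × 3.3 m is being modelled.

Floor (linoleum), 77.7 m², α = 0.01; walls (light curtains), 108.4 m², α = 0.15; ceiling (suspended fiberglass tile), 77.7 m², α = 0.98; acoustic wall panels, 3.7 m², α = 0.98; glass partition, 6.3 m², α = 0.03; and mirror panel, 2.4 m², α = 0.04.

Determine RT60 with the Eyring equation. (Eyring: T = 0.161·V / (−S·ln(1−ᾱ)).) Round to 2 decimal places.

0.35 s

S = Σ Sᵢ = 276.2 m².
Σ(Sᵢαᵢ) = 77.7·0.01 + 108.4·0.15 + 77.7·0.98 + 3.7·0.98 + 6.3·0.03 + 2.4·0.04 = 97.094.
ᾱ = 97.094 / 276.2 = 0.3515.
Eyring denominator: −S ln(1−ᾱ) = 119.620.
V = 11.6 × 6.7 × 3.3 = 256.476 m³.
RT60 = 0.161 × 256.476 / 119.620 = 0.35 s.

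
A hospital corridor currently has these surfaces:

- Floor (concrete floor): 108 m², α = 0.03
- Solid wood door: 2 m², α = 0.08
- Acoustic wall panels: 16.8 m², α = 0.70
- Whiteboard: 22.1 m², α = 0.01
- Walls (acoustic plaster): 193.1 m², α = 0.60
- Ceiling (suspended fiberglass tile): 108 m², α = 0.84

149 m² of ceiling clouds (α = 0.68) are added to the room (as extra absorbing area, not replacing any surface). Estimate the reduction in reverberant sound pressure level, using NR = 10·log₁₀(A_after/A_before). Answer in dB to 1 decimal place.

1.6 dB

Total absorption A_before = 108*0.03 + 2*0.08 + 16.8*0.70 + 22.1*0.01 + 193.1*0.60 + 108*0.84
  = 3.240 + 0.160 + 11.760 + 0.221 + 115.860 + 90.720 = 221.961 m² sabins.
Treatment contributes 149·0.68 = 101.320 sabins.
New total A_after = 323.281 sabins.
NR = 10·log₁₀(323.281/221.961) = 1.6 dB.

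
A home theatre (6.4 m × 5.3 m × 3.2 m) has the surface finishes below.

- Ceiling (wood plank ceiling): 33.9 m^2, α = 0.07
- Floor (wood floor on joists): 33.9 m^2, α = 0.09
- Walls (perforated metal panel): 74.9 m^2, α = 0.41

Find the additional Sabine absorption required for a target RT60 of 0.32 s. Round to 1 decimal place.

Summing Sᵢαᵢ: 2.373 + 3.051 + 30.709 → A₁ = 36.133 sabins.
For T = 0.32 s, need A₂ = 0.161·V/T = 0.161·108.544/0.32 = 54.611 sabins.
Shortfall: 54.611 − 36.133 = 18.5 sabins.

18.5 sabins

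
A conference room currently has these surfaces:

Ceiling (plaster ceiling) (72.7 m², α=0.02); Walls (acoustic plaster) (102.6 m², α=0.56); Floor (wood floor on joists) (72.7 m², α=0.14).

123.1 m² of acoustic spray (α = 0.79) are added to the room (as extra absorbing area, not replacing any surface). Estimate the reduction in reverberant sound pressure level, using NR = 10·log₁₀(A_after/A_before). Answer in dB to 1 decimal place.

3.8 dB

A_before = Σ Sᵢαᵢ = 72.7·0.02 + 102.6·0.56 + 72.7·0.14 = 69.088 sabins.
Treatment contributes 123.1·0.79 = 97.249 sabins.
A_after = 69.088 + 97.249 = 166.337 sabins.
Reduction = 10 log₁₀(A_after/A_before) = 10 log₁₀(2.4076) = 3.8 dB.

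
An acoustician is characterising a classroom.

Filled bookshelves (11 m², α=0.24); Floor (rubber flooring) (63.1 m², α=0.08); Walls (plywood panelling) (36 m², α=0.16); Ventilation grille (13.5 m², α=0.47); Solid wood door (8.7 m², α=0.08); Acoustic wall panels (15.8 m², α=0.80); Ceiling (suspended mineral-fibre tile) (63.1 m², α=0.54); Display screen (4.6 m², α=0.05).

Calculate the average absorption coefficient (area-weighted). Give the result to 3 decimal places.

Total surface area S = 215.8 m².
Weighted sum Σ Sα = 67.433.
ᾱ = 67.433 / 215.8 = 0.312.

0.312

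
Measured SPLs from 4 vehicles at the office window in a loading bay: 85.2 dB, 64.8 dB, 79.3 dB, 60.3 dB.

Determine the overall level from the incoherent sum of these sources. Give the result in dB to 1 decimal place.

Σ 10^(Lᵢ/10) = 4.203e+08.
L_total = 10·log₁₀(4.203e+08) = 86.2 dB.

86.2 dB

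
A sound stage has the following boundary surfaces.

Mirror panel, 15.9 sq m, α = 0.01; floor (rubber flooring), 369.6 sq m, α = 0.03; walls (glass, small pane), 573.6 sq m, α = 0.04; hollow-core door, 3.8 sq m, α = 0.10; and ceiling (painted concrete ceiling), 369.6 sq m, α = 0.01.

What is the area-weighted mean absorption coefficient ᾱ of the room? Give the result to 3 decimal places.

S = Σ Sᵢ = 15.9 + 369.6 + 573.6 + 3.8 + 369.6 = 1332.5 sq m.
Σ(Sᵢαᵢ) = 15.9×0.01 + 369.6×0.03 + 573.6×0.04 + 3.8×0.10 + 369.6×0.01 = 38.267.
ᾱ = A/S = 0.029.

0.029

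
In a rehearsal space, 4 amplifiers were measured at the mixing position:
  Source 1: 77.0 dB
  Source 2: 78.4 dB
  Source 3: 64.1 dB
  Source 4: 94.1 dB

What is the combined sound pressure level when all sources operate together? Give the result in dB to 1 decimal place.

94.3 dB

Converting to relative power and adding: 10^(77.0/10) + 10^(78.4/10) + 10^(64.1/10) + 10^(94.1/10) = 2.692e+09.
Combined level = 10 log₁₀(2.692e+09) = 94.3 dB.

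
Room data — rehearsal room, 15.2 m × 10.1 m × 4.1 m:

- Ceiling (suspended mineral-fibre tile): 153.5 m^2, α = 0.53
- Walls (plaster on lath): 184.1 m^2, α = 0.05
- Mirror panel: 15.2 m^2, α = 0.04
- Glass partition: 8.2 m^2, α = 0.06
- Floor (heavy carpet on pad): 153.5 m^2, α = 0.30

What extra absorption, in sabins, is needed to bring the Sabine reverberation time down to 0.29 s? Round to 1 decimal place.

211.7 sabins

A₁ = Σ Sᵢαᵢ = 153.5*0.53 + 184.1*0.05 + 15.2*0.04 + 8.2*0.06 + 153.5*0.30 = 137.710 sabins.
Target A₂ = 0.161·629.432/0.29 = 349.443 sabins (V = 629.432 m³).
Additional absorption ΔA = 349.443 − 137.710 = 211.7 sabins.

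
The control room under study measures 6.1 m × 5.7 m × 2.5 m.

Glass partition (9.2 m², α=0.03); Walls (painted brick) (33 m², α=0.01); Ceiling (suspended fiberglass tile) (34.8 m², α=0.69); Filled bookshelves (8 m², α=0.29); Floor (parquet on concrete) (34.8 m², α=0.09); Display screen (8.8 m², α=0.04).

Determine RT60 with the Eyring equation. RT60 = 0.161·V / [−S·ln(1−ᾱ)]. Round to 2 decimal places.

0.40 s

Total surface area S = 9.2 + 33 + 34.8 + 8 + 34.8 + 8.8 = 128.6 m².
Absorption A = 9.2×0.03 + 33×0.01 + 34.8×0.69 + 8×0.29 + 34.8×0.09 + 8.8×0.04 = 30.422 sabins.
Mean coefficient ᾱ = A/S = 0.2366.
−S·ln(1−ᾱ) = −128.6 × ln(1 − 0.2366) = 34.719.
V = 6.1 × 5.7 × 2.5 = 86.925 m³.
T = 0.161·V/[−S·ln(1−ᾱ)] = 0.161·86.925/34.719 = 0.40 s.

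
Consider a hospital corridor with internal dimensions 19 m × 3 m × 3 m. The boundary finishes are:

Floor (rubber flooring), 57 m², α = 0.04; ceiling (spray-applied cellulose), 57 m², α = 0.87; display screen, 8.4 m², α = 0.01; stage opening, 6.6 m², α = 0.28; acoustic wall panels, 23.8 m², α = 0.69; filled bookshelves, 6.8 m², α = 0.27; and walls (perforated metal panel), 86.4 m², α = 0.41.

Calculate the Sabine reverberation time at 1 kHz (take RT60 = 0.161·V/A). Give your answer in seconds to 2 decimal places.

Summing Sᵢαᵢ: 2.280 + 49.590 + 0.084 + 1.848 + 16.422 + 1.836 + 35.424 → A = 107.484 sabins.
Room volume: 171 m³.
RT60 = 0.161 · V / A = 0.161 × 171 / 107.484 = 0.26 s.

0.26 s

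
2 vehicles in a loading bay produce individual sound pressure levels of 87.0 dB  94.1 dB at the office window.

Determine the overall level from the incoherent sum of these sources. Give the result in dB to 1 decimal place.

94.9 dB

Converting to relative power and adding: 10^(87.0/10) + 10^(94.1/10) = 3.072e+09.
Combined level = 10 log₁₀(3.072e+09) = 94.9 dB.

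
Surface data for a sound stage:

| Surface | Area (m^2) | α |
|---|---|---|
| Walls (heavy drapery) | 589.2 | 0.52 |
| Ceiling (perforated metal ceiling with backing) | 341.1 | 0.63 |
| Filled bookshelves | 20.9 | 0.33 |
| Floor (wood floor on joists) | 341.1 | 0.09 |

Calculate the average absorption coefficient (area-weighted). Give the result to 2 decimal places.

S = Σ Sᵢ = 589.2 + 341.1 + 20.9 + 341.1 = 1292.3 m^2.
Σ(Sᵢαᵢ) = 589.2*0.52 + 341.1*0.63 + 20.9*0.33 + 341.1*0.09 = 558.873.
ᾱ = 558.873 / 1292.3 = 0.43.

0.43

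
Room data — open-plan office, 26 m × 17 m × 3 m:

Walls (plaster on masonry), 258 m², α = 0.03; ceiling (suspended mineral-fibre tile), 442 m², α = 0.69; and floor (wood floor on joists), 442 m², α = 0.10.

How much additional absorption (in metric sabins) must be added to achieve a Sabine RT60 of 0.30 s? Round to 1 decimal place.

354.7 sabins

Summing Sᵢαᵢ: 7.740 + 304.980 + 44.200 → A₁ = 356.920 sabins.
For T = 0.30 s, need A₂ = 0.161·V/T = 0.161·1326/0.30 = 711.620 sabins.
Shortfall: 711.620 − 356.920 = 354.7 sabins.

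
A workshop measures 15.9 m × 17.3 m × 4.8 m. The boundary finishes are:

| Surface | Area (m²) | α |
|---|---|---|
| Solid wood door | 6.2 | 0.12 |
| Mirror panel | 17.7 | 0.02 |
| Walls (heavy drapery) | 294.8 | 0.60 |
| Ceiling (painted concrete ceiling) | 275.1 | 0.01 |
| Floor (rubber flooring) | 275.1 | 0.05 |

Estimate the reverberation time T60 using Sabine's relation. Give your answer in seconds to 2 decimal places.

1.09 s

Summing Sᵢαᵢ: 0.744 + 0.354 + 176.880 + 2.751 + 13.755 → A = 194.484 sabins.
Volume V = 15.9 × 17.3 × 4.8 = 1320.336 m³.
RT60 = 0.161 · V / A = 0.161 × 1320.336 / 194.484 = 1.09 s.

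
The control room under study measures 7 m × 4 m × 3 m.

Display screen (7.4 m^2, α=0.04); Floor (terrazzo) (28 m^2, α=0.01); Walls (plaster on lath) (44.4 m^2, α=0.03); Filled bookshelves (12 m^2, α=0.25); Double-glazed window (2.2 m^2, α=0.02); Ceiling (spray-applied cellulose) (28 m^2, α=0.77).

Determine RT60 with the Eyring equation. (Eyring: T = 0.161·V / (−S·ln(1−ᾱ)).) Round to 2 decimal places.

0.45 sec

Total surface area S = 7.4 + 28 + 44.4 + 12 + 2.2 + 28 = 122.0 m^2.
Σ(Sᵢαᵢ) = 7.4×0.04 + 28×0.01 + 44.4×0.03 + 12×0.25 + 2.2×0.02 + 28×0.77 = 26.512.
Mean coefficient ᾱ = A/S = 0.2173.
−S·ln(1−ᾱ) = −122.0 × ln(1 − 0.2173) = 29.891.
V = 7 × 4 × 3 = 84 m³.
T = 0.161·V/[−S·ln(1−ᾱ)] = 0.161·84/29.891 = 0.45 s.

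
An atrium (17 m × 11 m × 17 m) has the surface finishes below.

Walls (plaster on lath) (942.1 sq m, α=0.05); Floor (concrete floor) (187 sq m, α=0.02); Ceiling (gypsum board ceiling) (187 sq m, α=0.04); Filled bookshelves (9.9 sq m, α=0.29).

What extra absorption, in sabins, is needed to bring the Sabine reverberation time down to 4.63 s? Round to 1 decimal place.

49.3 sabins

Summing Sᵢαᵢ: 47.105 + 3.740 + 7.480 + 2.871 → A₁ = 61.196 sabins.
Target A₂ = 0.161·3179/4.63 = 110.544 sabins (V = 3179 m³).
Additional absorption ΔA = 110.544 − 61.196 = 49.3 sabins.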